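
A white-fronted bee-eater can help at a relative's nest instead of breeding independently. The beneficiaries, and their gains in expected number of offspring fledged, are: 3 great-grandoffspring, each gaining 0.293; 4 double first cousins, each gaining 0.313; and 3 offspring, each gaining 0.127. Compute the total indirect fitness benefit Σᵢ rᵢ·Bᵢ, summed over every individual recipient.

0.613375

r to a great-grandoffspring = 0.125 (three parent–offspring links: r = (1/2)^3 = 1/8).
r to a double first cousin = 1/4 (double first cousins share both grandparent pairs — four paths of length 4: r = 4·(1/2)^4 = 1/4).
r to an offspring = 1/2 (one parent–offspring link: r = (1/2)^1 = 1/2).
Summing one r·B term per recipient: 3·0.125·0.293 + 4·0.25·0.313 + 3·0.5·0.127 = 0.613375.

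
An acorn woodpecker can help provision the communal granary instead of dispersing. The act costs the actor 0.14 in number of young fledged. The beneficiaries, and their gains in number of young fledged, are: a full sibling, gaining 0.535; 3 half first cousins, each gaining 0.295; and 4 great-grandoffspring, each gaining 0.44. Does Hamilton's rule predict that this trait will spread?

Yes

Hamilton's rule: the trait is favored when the sum of r·B over every recipient exceeds the actor's cost C.
r to a full sibling = 1/2 (full sibs share both parents — two paths of length 2: r = 2·(1/2)^2 = 1/2).
r to a half first cousin = 1/16 (half first cousins share one grandparent — one path of length 4: r = (1/2)^4 = 1/16).
r to a great-grandoffspring = 1/8 (three parent–offspring links: r = (1/2)^3 = 1/8).
Summing one r·B term per recipient: 1·0.5·0.535 + 3·0.0625·0.295 + 4·0.125·0.44 = 0.5428125.
0.5428125 > 0.14: the indirect benefit exceeds the cost.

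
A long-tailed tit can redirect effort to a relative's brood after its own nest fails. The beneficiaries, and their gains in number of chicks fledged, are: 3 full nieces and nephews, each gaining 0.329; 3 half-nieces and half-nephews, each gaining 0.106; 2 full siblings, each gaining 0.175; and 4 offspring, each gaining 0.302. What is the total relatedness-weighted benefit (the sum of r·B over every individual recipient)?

1.0655

r to a full niece or nephew = 0.25 (full aunt/uncle↔niece/nephew: two paths of length 3 through the shared grandparent pair: r = 2·(1/2)^3 = 1/4).
r to a half-niece or half-nephew = 0.125 (half-aunt/uncle↔niece/nephew: one path of length 3: r = (1/2)^3 = 1/8).
r to a full sibling = 0.5 (full sibs share both parents — two paths of length 2: r = 2·(1/2)^2 = 1/2).
r to an offspring = 0.5 (one parent–offspring link: r = (1/2)^1 = 1/2).
Summing one r·B term per recipient: 3·0.25·0.329 + 3·0.125·0.106 + 2·0.5·0.175 + 4·0.5·0.302 = 1.0655.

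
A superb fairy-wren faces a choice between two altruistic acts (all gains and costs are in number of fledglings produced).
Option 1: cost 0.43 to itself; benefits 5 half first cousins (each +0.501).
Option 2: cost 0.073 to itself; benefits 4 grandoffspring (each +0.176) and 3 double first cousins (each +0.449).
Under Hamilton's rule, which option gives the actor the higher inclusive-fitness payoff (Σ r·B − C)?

Option 1: r to a half first cousin = 0.0625.
Option 1: Σ r·B − C = (5·0.0625·0.501) − 0.43 = -0.2734375.
Option 2: r to a grandoffspring = 0.25.
Option 2: r to a double first cousin = 0.25.
Option 2: Σ r·B − C = (4·0.25·0.176 + 3·0.25·0.449) − 0.073 = 0.43975.
Option 2 has the higher net inclusive-fitness payoff.

Option 2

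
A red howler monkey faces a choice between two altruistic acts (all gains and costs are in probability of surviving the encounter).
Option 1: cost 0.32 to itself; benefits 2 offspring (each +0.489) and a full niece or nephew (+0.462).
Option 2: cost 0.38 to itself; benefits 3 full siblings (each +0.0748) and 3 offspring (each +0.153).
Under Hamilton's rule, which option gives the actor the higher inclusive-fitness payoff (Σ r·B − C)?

Option 1: r to an offspring = 0.5.
Option 1: r to a full niece or nephew = 0.25.
Option 1: Σ r·B − C = (2·0.5·0.489 + 1·0.25·0.462) − 0.32 = 0.2845.
Option 2: r to a full sibling = 0.5.
Option 2: r to an offspring = 0.5.
Option 2: Σ r·B − C = (3·0.5·0.0748 + 3·0.5·0.153) − 0.38 = -0.0383.
Option 1 has the higher net inclusive-fitness payoff.

Option 1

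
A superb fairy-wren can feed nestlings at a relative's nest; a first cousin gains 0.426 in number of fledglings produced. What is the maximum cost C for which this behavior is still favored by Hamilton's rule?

0.05325

r to a first cousin = 0.125 (first cousins share one grandparent pair — two paths of length 4: r = 2·(1/2)^4 = 1/8).
Hamilton's rule: n·r·B > C, so the trait is favored while C < n·r·B = 1·0.125·0.426 = 0.05325.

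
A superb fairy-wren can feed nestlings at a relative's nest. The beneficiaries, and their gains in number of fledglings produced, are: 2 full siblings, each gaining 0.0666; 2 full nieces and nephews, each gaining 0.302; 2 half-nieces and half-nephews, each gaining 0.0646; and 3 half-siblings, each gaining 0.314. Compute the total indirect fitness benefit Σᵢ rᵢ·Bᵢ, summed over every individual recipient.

0.46925

r to a full sibling = 0.5 (full sibs share both parents — two paths of length 2: r = 2·(1/2)^2 = 1/2).
r to a full niece or nephew = 0.25 (full aunt/uncle↔niece/nephew: two paths of length 3 through the shared grandparent pair: r = 2·(1/2)^3 = 1/4).
r to a half-niece or half-nephew = 0.125 (half-aunt/uncle↔niece/nephew: one path of length 3: r = (1/2)^3 = 1/8).
r to a half-sibling = 1/4 (half-sibs share one parent — one path of length 2: r = (1/2)^2 = 1/4).
Summing one r·B term per recipient: 2·0.5·0.0666 + 2·0.25·0.302 + 2·0.125·0.0646 + 3·0.25·0.314 = 0.46925.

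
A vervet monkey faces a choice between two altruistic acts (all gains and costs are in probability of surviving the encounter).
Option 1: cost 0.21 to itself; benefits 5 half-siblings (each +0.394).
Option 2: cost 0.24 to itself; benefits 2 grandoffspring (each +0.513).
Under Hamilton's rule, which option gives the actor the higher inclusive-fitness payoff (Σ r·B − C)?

Option 1

Option 1: r to a half-sibling = 0.25.
Option 1: Σ r·B − C = (5·0.25·0.394) − 0.21 = 0.2825.
Option 2: r to a grandoffspring = 0.25.
Option 2: Σ r·B − C = (2·0.25·0.513) − 0.24 = 0.0165.
Option 1 has the higher net inclusive-fitness payoff.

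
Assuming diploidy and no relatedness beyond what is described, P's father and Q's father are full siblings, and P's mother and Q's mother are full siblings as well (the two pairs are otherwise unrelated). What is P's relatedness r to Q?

Independent pedigree routes through distinct common ancestors add.
P and Q are related in two ways: first cousins through their fathers (r = 1/8) and first cousins through their mothers (r = 1/8) — i.e. double first cousins.
r = 1/8 + 1/8 = 1/4 = 0.25.

0.25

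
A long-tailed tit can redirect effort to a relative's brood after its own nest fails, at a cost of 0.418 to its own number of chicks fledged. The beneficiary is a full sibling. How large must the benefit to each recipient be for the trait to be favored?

0.836

r to a full sibling = 0.5 (full sibs share both parents — two paths of length 2: r = 2·(1/2)^2 = 1/2).
Hamilton's rule with n recipients of equal r: n·r·B > C, so B > C/(n·r) = 0.418/(1·0.5) = 0.836.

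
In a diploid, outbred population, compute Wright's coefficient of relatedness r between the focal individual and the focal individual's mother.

0.5

Each parent–offspring link contributes a factor of 1/2, and independent paths through distinct common ancestors add.
One parent–offspring link: r = (1/2)^1 = 1/2.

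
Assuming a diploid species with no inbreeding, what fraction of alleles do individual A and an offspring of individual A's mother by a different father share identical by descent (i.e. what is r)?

0.25

Each parent–offspring link contributes a factor of 1/2, and independent paths through distinct common ancestors add.
Half-sibs share one parent — one path of length 2: r = (1/2)^2 = 1/4.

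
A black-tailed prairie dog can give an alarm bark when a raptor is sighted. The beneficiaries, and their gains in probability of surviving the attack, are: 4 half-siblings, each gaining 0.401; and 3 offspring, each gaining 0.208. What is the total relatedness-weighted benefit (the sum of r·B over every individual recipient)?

r to a half-sibling = 0.25 (half-sibs share one parent — one path of length 2: r = (1/2)^2 = 1/4).
r to an offspring = 0.5 (one parent–offspring link: r = (1/2)^1 = 1/2).
Summing one r·B term per recipient: 4·0.25·0.401 + 3·0.5·0.208 = 0.713.

0.713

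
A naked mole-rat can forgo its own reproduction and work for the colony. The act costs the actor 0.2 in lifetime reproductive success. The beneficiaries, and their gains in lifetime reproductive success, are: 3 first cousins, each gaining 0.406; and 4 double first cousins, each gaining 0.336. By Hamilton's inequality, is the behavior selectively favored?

Hamilton's rule: the trait is favored when the sum of r·B over every recipient exceeds the actor's cost C.
r to a first cousin = 0.125 (first cousins share one grandparent pair — two paths of length 4: r = 2·(1/2)^4 = 1/8).
r to a double first cousin = 1/4 (double first cousins share both grandparent pairs — four paths of length 4: r = 4·(1/2)^4 = 1/4).
Summing one r·B term per recipient: 3·0.125·0.406 + 4·0.25·0.336 = 0.48825.
0.48825 > 0.2: the indirect benefit exceeds the cost.

Yes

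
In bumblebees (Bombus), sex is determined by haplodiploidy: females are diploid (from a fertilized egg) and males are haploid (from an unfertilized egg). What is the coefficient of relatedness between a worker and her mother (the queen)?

One meiotic link between diploid queen and diploid daughter: r = 1/2.

0.5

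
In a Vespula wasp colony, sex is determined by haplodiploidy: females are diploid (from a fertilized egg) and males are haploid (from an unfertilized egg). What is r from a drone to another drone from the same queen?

0.5

Haploid brothers each carry a random half of the queen's diploid genome, so on average they share half: r = 1/2.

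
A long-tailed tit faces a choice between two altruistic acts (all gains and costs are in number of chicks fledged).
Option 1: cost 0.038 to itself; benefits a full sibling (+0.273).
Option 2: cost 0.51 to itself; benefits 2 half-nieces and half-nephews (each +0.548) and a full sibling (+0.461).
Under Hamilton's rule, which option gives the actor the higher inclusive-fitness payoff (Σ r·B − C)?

Option 1: r to a full sibling = 0.5.
Option 1: Σ r·B − C = (1·0.5·0.273) − 0.038 = 0.0985.
Option 2: r to a half-niece or half-nephew = 0.125.
Option 2: r to a full sibling = 0.5.
Option 2: Σ r·B − C = (2·0.125·0.548 + 1·0.5·0.461) − 0.51 = -0.1425.
Option 1 has the higher net inclusive-fitness payoff.

Option 1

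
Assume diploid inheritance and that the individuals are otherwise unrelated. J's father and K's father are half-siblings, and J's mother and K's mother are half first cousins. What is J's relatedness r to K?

Relatedness sums over independent paths through distinct common ancestors.
J and K are related in two ways: half first cousins through their fathers (r = 1/16) and half second cousins through their mothers (r = 1/64).
r = 1/16 + 1/64 = 5/64 = 0.078125.

0.078125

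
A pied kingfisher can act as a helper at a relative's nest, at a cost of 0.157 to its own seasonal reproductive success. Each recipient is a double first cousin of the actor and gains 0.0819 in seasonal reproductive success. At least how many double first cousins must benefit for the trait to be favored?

r to a double first cousin = 1/4 (double first cousins share both grandparent pairs — four paths of length 4: r = 4·(1/2)^4 = 1/4).
Hamilton's rule: n·r·B > C  ⇒  n > C/(r·B) = 0.157/(0.25·0.0819) = 7.668.
The smallest integer exceeding 7.668 is 8.

8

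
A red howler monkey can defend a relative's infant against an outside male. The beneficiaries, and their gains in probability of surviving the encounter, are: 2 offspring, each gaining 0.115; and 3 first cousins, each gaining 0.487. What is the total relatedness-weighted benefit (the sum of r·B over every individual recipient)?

0.297625

r to an offspring = 0.5 (one parent–offspring link: r = (1/2)^1 = 1/2).
r to a first cousin = 0.125 (first cousins share one grandparent pair — two paths of length 4: r = 2·(1/2)^4 = 1/8).
Summing one r·B term per recipient: 2·0.5·0.115 + 3·0.125·0.487 = 0.297625.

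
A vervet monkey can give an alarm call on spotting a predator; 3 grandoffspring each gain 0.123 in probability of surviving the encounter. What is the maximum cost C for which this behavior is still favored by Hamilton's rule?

r to a grandoffspring = 0.25 (two parent–offspring links: r = (1/2)^2 = 1/4).
Hamilton's rule: n·r·B > C, so the trait is favored while C < n·r·B = 3·0.25·0.123 = 0.09225.

0.09225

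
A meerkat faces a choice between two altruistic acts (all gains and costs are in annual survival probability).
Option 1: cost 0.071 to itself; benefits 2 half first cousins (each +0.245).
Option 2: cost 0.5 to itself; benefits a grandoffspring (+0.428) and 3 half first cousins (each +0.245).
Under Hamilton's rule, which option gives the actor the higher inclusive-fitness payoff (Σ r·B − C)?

Option 1: r to a half first cousin = 0.0625.
Option 1: Σ r·B − C = (2·0.0625·0.245) − 0.071 = -0.040375.
Option 2: r to a grandoffspring = 0.25.
Option 2: r to a half first cousin = 0.0625.
Option 2: Σ r·B − C = (1·0.25·0.428 + 3·0.0625·0.245) − 0.5 = -0.3470625.
Option 1 has the higher net inclusive-fitness payoff.

Option 1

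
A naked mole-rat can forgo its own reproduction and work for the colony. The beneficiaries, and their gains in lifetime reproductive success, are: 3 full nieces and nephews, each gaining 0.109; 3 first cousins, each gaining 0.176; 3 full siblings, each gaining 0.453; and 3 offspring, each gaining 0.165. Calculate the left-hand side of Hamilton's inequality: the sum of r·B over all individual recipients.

1.07475

r to a full niece or nephew = 1/4 (full aunt/uncle↔niece/nephew: two paths of length 3 through the shared grandparent pair: r = 2·(1/2)^3 = 1/4).
r to a first cousin = 1/8 (first cousins share one grandparent pair — two paths of length 4: r = 2·(1/2)^4 = 1/8).
r to a full sibling = 1/2 (full sibs share both parents — two paths of length 2: r = 2·(1/2)^2 = 1/2).
r to an offspring = 1/2 (one parent–offspring link: r = (1/2)^1 = 1/2).
Summing one r·B term per recipient: 3·0.25·0.109 + 3·0.125·0.176 + 3·0.5·0.453 + 3·0.5·0.165 = 1.07475.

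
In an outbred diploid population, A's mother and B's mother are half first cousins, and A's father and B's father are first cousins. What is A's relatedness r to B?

0.046875

Relatedness sums over independent paths through distinct common ancestors.
A and B are related in two ways: half second cousins through their mothers (r = 1/64) and second cousins through their fathers (r = 1/32).
r = 1/64 + 1/32 = 0.046875.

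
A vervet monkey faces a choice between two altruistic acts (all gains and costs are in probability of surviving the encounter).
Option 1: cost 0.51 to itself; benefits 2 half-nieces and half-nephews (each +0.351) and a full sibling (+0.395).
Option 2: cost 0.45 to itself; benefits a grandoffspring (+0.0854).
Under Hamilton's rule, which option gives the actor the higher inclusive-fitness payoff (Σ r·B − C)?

Option 1

Option 1: r to a half-niece or half-nephew = 0.125.
Option 1: r to a full sibling = 0.5.
Option 1: Σ r·B − C = (2·0.125·0.351 + 1·0.5·0.395) − 0.51 = -0.22475.
Option 2: r to a grandoffspring = 0.25.
Option 2: Σ r·B − C = (1·0.25·0.0854) − 0.45 = -0.42865.
Option 1 has the higher net inclusive-fitness payoff.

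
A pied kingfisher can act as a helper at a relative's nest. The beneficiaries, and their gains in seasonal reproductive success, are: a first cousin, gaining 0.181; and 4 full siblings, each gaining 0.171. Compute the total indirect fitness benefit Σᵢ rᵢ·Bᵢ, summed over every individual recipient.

0.364625

r to a first cousin = 1/8 (first cousins share one grandparent pair — two paths of length 4: r = 2·(1/2)^4 = 1/8).
r to a full sibling = 0.5 (full sibs share both parents — two paths of length 2: r = 2·(1/2)^2 = 1/2).
Summing one r·B term per recipient: 1·0.125·0.181 + 4·0.5·0.171 = 0.364625.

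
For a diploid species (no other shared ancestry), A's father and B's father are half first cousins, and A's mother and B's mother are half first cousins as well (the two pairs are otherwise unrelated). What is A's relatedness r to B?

0.03125

Independent pedigree routes through distinct common ancestors add.
A and B are related in two ways: half second cousins through their fathers (r = 1/64) and half second cousins through their mothers (r = 1/64).
r = 1/64 + 1/64 = 1/32 = 0.03125.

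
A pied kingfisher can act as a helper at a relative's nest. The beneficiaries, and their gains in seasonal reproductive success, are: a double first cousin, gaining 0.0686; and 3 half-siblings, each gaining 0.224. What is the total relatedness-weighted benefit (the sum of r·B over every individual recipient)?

r to a double first cousin = 1/4 (double first cousins share both grandparent pairs — four paths of length 4: r = 4·(1/2)^4 = 1/4).
r to a half-sibling = 1/4 (half-sibs share one parent — one path of length 2: r = (1/2)^2 = 1/4).
Summing one r·B term per recipient: 1·0.25·0.0686 + 3·0.25·0.224 = 0.18515.

0.18515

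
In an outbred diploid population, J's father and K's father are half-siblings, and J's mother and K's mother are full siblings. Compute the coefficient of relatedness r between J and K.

0.1875

Independent pedigree routes through distinct common ancestors add.
J and K are related in two ways: half first cousins through their fathers (r = 1/16) and first cousins through their mothers (r = 1/8).
r = 1/16 + 1/8 = 0.1875.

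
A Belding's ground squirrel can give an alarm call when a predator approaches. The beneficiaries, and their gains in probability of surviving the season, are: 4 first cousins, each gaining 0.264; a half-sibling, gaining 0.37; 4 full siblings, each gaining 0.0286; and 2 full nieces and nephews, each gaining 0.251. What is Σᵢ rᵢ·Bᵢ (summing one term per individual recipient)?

0.4072

r to a first cousin = 0.125 (first cousins share one grandparent pair — two paths of length 4: r = 2·(1/2)^4 = 1/8).
r to a half-sibling = 1/4 (half-sibs share one parent — one path of length 2: r = (1/2)^2 = 1/4).
r to a full sibling = 0.5 (full sibs share both parents — two paths of length 2: r = 2·(1/2)^2 = 1/2).
r to a full niece or nephew = 1/4 (full aunt/uncle↔niece/nephew: two paths of length 3 through the shared grandparent pair: r = 2·(1/2)^3 = 1/4).
Summing one r·B term per recipient: 4·0.125·0.264 + 1·0.25·0.37 + 4·0.5·0.0286 + 2·0.25·0.251 = 0.4072.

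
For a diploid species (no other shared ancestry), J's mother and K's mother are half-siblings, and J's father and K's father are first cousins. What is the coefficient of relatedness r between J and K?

0.09375

Wright's path rule: contributions from independent ancestry routes add.
J and K are related in two ways: half first cousins through their mothers (r = 1/16) and second cousins through their fathers (r = 1/32).
r = 1/16 + 1/32 = 0.09375.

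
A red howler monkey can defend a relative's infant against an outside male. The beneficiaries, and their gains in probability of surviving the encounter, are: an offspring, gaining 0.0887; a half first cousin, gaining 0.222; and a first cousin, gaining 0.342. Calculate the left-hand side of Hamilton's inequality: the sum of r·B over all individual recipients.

r to an offspring = 0.5 (one parent–offspring link: r = (1/2)^1 = 1/2).
r to a half first cousin = 1/16 (half first cousins share one grandparent — one path of length 4: r = (1/2)^4 = 1/16).
r to a first cousin = 0.125 (first cousins share one grandparent pair — two paths of length 4: r = 2·(1/2)^4 = 1/8).
Summing one r·B term per recipient: 1·0.5·0.0887 + 1·0.0625·0.222 + 1·0.125·0.342 = 0.100975.

0.100975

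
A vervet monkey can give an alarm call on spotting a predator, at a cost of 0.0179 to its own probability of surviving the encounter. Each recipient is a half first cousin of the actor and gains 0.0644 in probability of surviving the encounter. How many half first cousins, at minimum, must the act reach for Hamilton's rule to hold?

5

r to a half first cousin = 1/16 (half first cousins share one grandparent — one path of length 4: r = (1/2)^4 = 1/16).
Hamilton's rule: n·r·B > C  ⇒  n > C/(r·B) = 0.0179/(0.0625·0.0644) = 4.447.
The smallest integer exceeding 4.447 is 5.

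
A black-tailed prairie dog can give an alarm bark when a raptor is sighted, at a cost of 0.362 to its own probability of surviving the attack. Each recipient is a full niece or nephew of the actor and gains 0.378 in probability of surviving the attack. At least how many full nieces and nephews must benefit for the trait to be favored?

4

r to a full niece or nephew = 1/4 (full aunt/uncle↔niece/nephew: two paths of length 3 through the shared grandparent pair: r = 2·(1/2)^3 = 1/4).
Hamilton's rule: n·r·B > C  ⇒  n > C/(r·B) = 0.362/(0.25·0.378) = 3.831.
The smallest integer exceeding 3.831 is 4.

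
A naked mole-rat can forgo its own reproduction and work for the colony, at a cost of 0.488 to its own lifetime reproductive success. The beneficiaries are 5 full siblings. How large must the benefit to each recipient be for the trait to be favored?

r to a full sibling = 1/2 (full sibs share both parents — two paths of length 2: r = 2·(1/2)^2 = 1/2).
Hamilton's rule with n recipients of equal r: n·r·B > C, so B > C/(n·r) = 0.488/(5·0.5) = 0.1952.

0.1952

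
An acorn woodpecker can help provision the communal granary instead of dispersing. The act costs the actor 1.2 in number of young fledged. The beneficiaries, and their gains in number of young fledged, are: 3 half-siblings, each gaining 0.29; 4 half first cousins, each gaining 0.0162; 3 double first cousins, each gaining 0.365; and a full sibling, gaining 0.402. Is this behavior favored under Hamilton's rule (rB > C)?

No

Hamilton's rule: the trait is favored when the sum of r·B over every recipient exceeds the actor's cost C.
r to a half-sibling = 1/4 (half-sibs share one parent — one path of length 2: r = (1/2)^2 = 1/4).
r to a half first cousin = 0.0625 (half first cousins share one grandparent — one path of length 4: r = (1/2)^4 = 1/16).
r to a double first cousin = 0.25 (double first cousins share both grandparent pairs — four paths of length 4: r = 4·(1/2)^4 = 1/4).
r to a full sibling = 0.5 (full sibs share both parents — two paths of length 2: r = 2·(1/2)^2 = 1/2).
Summing one r·B term per recipient: 3·0.25·0.29 + 4·0.0625·0.0162 + 3·0.25·0.365 + 1·0.5·0.402 = 0.6963.
0.6963 < 1.2: the indirect benefit is less than the cost.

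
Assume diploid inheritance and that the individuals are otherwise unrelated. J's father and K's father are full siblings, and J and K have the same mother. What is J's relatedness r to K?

0.375

Independent pedigree routes through distinct common ancestors add.
J and K are related in two ways: first cousins through their fathers (r = 1/8) and half-sibs through their shared mother (r = 1/4).
r = 1/8 + 1/4 = 0.375.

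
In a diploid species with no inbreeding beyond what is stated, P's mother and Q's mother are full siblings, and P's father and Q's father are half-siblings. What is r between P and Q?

0.1875

Independent pedigree routes through distinct common ancestors add.
P and Q are related in two ways: first cousins through their mothers (r = 1/8) and half first cousins through their fathers (r = 1/16).
r = 1/8 + 1/16 = 3/16 = 0.1875.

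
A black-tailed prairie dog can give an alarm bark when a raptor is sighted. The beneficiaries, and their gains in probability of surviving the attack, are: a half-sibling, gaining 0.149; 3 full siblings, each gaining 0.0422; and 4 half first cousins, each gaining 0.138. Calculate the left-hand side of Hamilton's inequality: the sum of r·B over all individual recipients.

0.13505

r to a half-sibling = 1/4 (half-sibs share one parent — one path of length 2: r = (1/2)^2 = 1/4).
r to a full sibling = 1/2 (full sibs share both parents — two paths of length 2: r = 2·(1/2)^2 = 1/2).
r to a half first cousin = 0.0625 (half first cousins share one grandparent — one path of length 4: r = (1/2)^4 = 1/16).
Summing one r·B term per recipient: 1·0.25·0.149 + 3·0.5·0.0422 + 4·0.0625·0.138 = 0.13505.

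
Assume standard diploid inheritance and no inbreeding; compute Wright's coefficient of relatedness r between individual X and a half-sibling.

Half-sibs share one parent — one path of length 2: r = (1/2)^2 = 1/4.

0.25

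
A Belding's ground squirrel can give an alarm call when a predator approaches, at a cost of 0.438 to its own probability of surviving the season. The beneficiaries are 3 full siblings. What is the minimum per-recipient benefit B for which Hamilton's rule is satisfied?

0.292

r to a full sibling = 1/2 (full sibs share both parents — two paths of length 2: r = 2·(1/2)^2 = 1/2).
Hamilton's rule with n recipients of equal r: n·r·B > C, so B > C/(n·r) = 0.438/(3·0.5) = 0.292.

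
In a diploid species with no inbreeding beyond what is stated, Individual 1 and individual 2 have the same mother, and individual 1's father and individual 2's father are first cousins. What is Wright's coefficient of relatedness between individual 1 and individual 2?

Relatedness sums over independent paths through distinct common ancestors.
Individual 1 and individual 2 are related in two ways: half-sibs through their shared mother (r = 1/4) and second cousins through their fathers (r = 1/32).
r = 1/4 + 1/32 = 9/32 = 0.28125.

0.28125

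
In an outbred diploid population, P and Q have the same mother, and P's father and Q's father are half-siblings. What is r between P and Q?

Wright's path rule: contributions from independent ancestry routes add.
P and Q are related in two ways: half-sibs through their shared mother (r = 1/4) and half first cousins through their fathers (r = 1/16).
r = 1/4 + 1/16 = 5/16 = 0.3125.

0.3125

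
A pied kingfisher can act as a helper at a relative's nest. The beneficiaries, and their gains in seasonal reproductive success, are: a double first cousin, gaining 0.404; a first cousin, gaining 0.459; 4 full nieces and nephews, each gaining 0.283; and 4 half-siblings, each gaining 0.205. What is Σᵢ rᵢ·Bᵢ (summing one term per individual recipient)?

r to a double first cousin = 1/4 (double first cousins share both grandparent pairs — four paths of length 4: r = 4·(1/2)^4 = 1/4).
r to a first cousin = 1/8 (first cousins share one grandparent pair — two paths of length 4: r = 2·(1/2)^4 = 1/8).
r to a full niece or nephew = 1/4 (full aunt/uncle↔niece/nephew: two paths of length 3 through the shared grandparent pair: r = 2·(1/2)^3 = 1/4).
r to a half-sibling = 0.25 (half-sibs share one parent — one path of length 2: r = (1/2)^2 = 1/4).
Summing one r·B term per recipient: 1·0.25·0.404 + 1·0.125·0.459 + 4·0.25·0.283 + 4·0.25·0.205 = 0.646375.

0.646375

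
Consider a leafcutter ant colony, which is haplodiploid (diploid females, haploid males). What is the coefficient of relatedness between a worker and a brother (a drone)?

Her haploid brother carries none of their father's genes and a random half of their mother's genome; that half matches the maternal half of her own genome with probability 1/2: r = 1/2 · 1/2 = 1/4.

0.25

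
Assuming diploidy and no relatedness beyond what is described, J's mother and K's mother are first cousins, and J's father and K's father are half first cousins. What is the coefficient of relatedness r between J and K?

0.046875

Independent pedigree routes through distinct common ancestors add.
J and K are related in two ways: second cousins through their mothers (r = 1/32) and half second cousins through their fathers (r = 1/64).
r = 1/32 + 1/64 = 3/64 = 0.046875.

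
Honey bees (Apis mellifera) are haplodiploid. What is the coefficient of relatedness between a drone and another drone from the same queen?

0.5

Haploid brothers each carry a random half of the queen's diploid genome, so on average they share half: r = 1/2.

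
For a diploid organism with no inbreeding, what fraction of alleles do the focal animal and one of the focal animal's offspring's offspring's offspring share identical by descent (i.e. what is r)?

Each parent–offspring link contributes a factor of 1/2, and independent paths through distinct common ancestors add.
Three parent–offspring links: r = (1/2)^3 = 1/8.

0.125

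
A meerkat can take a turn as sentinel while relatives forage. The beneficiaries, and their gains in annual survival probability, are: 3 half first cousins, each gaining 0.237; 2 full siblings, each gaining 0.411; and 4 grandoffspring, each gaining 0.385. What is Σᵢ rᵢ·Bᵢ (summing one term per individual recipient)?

r to a half first cousin = 0.0625 (half first cousins share one grandparent — one path of length 4: r = (1/2)^4 = 1/16).
r to a full sibling = 1/2 (full sibs share both parents — two paths of length 2: r = 2·(1/2)^2 = 1/2).
r to a grandoffspring = 1/4 (two parent–offspring links: r = (1/2)^2 = 1/4).
Summing one r·B term per recipient: 3·0.0625·0.237 + 2·0.5·0.411 + 4·0.25·0.385 = 0.8404375.

0.8404375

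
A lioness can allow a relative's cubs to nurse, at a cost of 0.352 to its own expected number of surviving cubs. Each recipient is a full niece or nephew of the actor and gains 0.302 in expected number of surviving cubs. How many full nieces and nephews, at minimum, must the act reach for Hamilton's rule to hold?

5

r to a full niece or nephew = 1/4 (full aunt/uncle↔niece/nephew: two paths of length 3 through the shared grandparent pair: r = 2·(1/2)^3 = 1/4).
Hamilton's rule: n·r·B > C  ⇒  n > C/(r·B) = 0.352/(0.25·0.302) = 4.662.
The smallest integer exceeding 4.662 is 5.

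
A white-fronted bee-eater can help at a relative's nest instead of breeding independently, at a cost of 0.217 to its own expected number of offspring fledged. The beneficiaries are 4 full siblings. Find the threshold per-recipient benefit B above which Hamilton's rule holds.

0.1085

r to a full sibling = 1/2 (full sibs share both parents — two paths of length 2: r = 2·(1/2)^2 = 1/2).
Hamilton's rule with n recipients of equal r: n·r·B > C, so B > C/(n·r) = 0.217/(4·0.5) = 0.1085.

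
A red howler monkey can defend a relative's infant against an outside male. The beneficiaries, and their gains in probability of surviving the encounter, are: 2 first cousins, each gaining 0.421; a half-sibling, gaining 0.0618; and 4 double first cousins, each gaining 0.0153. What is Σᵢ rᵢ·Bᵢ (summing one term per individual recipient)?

r to a first cousin = 0.125 (first cousins share one grandparent pair — two paths of length 4: r = 2·(1/2)^4 = 1/8).
r to a half-sibling = 0.25 (half-sibs share one parent — one path of length 2: r = (1/2)^2 = 1/4).
r to a double first cousin = 1/4 (double first cousins share both grandparent pairs — four paths of length 4: r = 4·(1/2)^4 = 1/4).
Summing one r·B term per recipient: 2·0.125·0.421 + 1·0.25·0.0618 + 4·0.25·0.0153 = 0.136.

0.136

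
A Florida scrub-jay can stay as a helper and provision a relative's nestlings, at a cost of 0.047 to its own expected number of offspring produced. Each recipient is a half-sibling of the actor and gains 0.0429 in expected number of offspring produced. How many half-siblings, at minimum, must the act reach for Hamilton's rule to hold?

5

r to a half-sibling = 1/4 (half-sibs share one parent — one path of length 2: r = (1/2)^2 = 1/4).
Hamilton's rule: n·r·B > C  ⇒  n > C/(r·B) = 0.047/(0.25·0.0429) = 4.382.
The smallest integer exceeding 4.382 is 5.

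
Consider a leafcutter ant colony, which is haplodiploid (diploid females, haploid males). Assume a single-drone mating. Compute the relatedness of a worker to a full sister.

0.75

Haplodiploid full sisters inherit their father's entire haploid genome identically (contributing 1/2) and on average half of their mother's contribution (1/2 · 1/2 = 1/4); r = 1/2 + 1/4 = 3/4.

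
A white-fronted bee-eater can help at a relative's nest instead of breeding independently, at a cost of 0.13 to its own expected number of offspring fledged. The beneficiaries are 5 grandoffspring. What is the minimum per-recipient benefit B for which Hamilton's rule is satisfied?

r to a grandoffspring = 1/4 (two parent–offspring links: r = (1/2)^2 = 1/4).
Hamilton's rule with n recipients of equal r: n·r·B > C, so B > C/(n·r) = 0.13/(5·0.25) = 0.104.

0.104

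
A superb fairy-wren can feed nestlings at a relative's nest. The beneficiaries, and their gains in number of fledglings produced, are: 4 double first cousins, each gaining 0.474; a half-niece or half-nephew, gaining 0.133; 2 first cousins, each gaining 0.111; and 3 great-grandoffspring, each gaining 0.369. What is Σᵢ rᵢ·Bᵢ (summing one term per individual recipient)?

0.65675

r to a double first cousin = 1/4 (double first cousins share both grandparent pairs — four paths of length 4: r = 4·(1/2)^4 = 1/4).
r to a half-niece or half-nephew = 1/8 (half-aunt/uncle↔niece/nephew: one path of length 3: r = (1/2)^3 = 1/8).
r to a first cousin = 0.125 (first cousins share one grandparent pair — two paths of length 4: r = 2·(1/2)^4 = 1/8).
r to a great-grandoffspring = 0.125 (three parent–offspring links: r = (1/2)^3 = 1/8).
Summing one r·B term per recipient: 4·0.25·0.474 + 1·0.125·0.133 + 2·0.125·0.111 + 3·0.125·0.369 = 0.65675.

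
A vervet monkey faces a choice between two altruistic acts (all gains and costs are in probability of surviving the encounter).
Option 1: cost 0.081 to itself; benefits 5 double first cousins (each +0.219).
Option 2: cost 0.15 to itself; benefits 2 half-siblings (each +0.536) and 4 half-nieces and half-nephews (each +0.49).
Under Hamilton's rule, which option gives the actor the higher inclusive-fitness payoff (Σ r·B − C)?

Option 2

Option 1: r to a double first cousin = 0.25.
Option 1: Σ r·B − C = (5·0.25·0.219) − 0.081 = 0.19275.
Option 2: r to a half-sibling = 0.25.
Option 2: r to a half-niece or half-nephew = 0.125.
Option 2: Σ r·B − C = (2·0.25·0.536 + 4·0.125·0.49) − 0.15 = 0.363.
Option 2 has the higher net inclusive-fitness payoff.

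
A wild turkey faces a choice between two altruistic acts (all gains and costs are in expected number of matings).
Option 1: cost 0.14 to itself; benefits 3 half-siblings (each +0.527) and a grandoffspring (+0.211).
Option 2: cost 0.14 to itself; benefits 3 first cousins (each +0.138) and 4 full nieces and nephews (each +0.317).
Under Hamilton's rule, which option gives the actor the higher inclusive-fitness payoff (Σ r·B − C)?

Option 1: r to a half-sibling = 0.25.
Option 1: r to a grandoffspring = 0.25.
Option 1: Σ r·B − C = (3·0.25·0.527 + 1·0.25·0.211) − 0.14 = 0.308.
Option 2: r to a first cousin = 0.125.
Option 2: r to a full niece or nephew = 0.25.
Option 2: Σ r·B − C = (3·0.125·0.138 + 4·0.25·0.317) − 0.14 = 0.22875.
Option 1 has the higher net inclusive-fitness payoff.

Option 1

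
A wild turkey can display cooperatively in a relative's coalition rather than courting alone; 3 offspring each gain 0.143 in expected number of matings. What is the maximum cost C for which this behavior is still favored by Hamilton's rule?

r to an offspring = 0.5 (one parent–offspring link: r = (1/2)^1 = 1/2).
Hamilton's rule: n·r·B > C, so the trait is favored while C < n·r·B = 3·0.5·0.143 = 0.2145.

0.2145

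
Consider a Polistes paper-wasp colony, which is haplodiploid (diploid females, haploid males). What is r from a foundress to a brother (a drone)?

0.25

Her haploid brother carries none of their father's genes and a random half of their mother's genome; that half matches the maternal half of her own genome with probability 1/2: r = 1/2 · 1/2 = 1/4.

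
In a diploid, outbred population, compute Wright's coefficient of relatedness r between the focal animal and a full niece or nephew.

0.25

Full aunt/uncle↔niece/nephew: two paths of length 3 through the shared grandparent pair: r = 2·(1/2)^3 = 1/4.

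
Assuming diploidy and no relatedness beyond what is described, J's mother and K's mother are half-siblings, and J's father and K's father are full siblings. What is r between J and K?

0.1875

Relatedness sums over independent paths through distinct common ancestors.
J and K are related in two ways: half first cousins through their mothers (r = 1/16) and first cousins through their fathers (r = 1/8).
r = 1/16 + 1/8 = 0.1875.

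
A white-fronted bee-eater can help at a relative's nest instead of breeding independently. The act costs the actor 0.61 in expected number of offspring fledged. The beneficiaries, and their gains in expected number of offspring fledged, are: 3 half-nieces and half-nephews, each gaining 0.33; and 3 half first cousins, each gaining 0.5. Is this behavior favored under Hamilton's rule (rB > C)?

No

Hamilton's rule: the trait is favored when the sum of r·B over every recipient exceeds the actor's cost C.
r to a half-niece or half-nephew = 0.125 (half-aunt/uncle↔niece/nephew: one path of length 3: r = (1/2)^3 = 1/8).
r to a half first cousin = 0.0625 (half first cousins share one grandparent — one path of length 4: r = (1/2)^4 = 1/16).
Summing one r·B term per recipient: 3·0.125·0.33 + 3·0.0625·0.5 = 0.2175.
0.2175 < 0.61: the indirect benefit is less than the cost.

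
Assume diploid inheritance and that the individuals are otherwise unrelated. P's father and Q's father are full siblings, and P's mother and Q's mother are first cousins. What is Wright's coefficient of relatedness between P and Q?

Independent pedigree routes through distinct common ancestors add.
P and Q are related in two ways: first cousins through their fathers (r = 1/8) and second cousins through their mothers (r = 1/32).
r = 1/8 + 1/32 = 5/32 = 0.15625.

0.15625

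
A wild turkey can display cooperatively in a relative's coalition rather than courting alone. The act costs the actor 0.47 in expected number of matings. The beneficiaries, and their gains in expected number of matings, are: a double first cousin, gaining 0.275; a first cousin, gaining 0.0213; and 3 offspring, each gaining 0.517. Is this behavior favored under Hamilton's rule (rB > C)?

Hamilton's rule: the trait is favored when the sum of r·B over every recipient exceeds the actor's cost C.
r to a double first cousin = 0.25 (double first cousins share both grandparent pairs — four paths of length 4: r = 4·(1/2)^4 = 1/4).
r to a first cousin = 0.125 (first cousins share one grandparent pair — two paths of length 4: r = 2·(1/2)^4 = 1/8).
r to an offspring = 1/2 (one parent–offspring link: r = (1/2)^1 = 1/2).
Summing one r·B term per recipient: 1·0.25·0.275 + 1·0.125·0.0213 + 3·0.5·0.517 = 0.8469125.
0.8469125 > 0.47: the indirect benefit exceeds the cost.

Yes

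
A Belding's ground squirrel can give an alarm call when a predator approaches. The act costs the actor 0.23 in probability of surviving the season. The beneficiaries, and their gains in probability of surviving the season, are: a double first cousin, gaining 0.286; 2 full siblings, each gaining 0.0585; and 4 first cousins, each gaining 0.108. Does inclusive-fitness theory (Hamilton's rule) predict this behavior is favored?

No

Hamilton's rule: the trait is favored when the sum of r·B over every recipient exceeds the actor's cost C.
r to a double first cousin = 0.25 (double first cousins share both grandparent pairs — four paths of length 4: r = 4·(1/2)^4 = 1/4).
r to a full sibling = 0.5 (full sibs share both parents — two paths of length 2: r = 2·(1/2)^2 = 1/2).
r to a first cousin = 1/8 (first cousins share one grandparent pair — two paths of length 4: r = 2·(1/2)^4 = 1/8).
Summing one r·B term per recipient: 1·0.25·0.286 + 2·0.5·0.0585 + 4·0.125·0.108 = 0.184.
0.184 < 0.23: the indirect benefit is less than the cost.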